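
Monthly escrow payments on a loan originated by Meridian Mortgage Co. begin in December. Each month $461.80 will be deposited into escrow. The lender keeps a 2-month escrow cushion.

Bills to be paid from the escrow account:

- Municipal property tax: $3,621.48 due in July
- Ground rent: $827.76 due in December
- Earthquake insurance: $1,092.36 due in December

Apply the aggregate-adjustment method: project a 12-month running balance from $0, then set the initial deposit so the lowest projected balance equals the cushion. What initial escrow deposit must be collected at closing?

Cushion = 2 × $461.80 = $923.60
Trial balance (start $0, +$461.80 each month, − disbursements):
  Dec: +$461.80 − $1,920.12 → -$1,458.32
  Jan: +$461.80 → -$996.52
  Feb: +$461.80 → -$534.72
  Mar: +$461.80 → -$72.92
  Apr: +$461.80 → $388.88
  May: +$461.80 → $850.68
  Jun: +$461.80 → $1,312.48
  Jul: +$461.80 − $3,621.48 → -$1,847.20
  Aug: +$461.80 → -$1,385.40
  Sep: +$461.80 → -$923.60
  Oct: +$461.80 → -$461.80
  Nov: +$461.80 → $0.00
Lowest trial balance = -$1,847.20 (Jul)
Initial deposit = cushion − low point = $923.60 − (-$1,847.20) = $2,770.80

$2,770.80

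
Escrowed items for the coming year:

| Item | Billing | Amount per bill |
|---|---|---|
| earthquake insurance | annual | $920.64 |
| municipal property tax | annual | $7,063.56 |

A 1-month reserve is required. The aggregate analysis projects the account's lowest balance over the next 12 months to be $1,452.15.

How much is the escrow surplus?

$786.80

Earthquake insurance — $920.64 per year
Municipal property tax — $7,063.56 per year
Total annual escrow = $920.64 + $7,063.56 = $7,984.20
Per month = $7,984.20 ÷ 12 = $665.35
Required reserve = 1 × $665.35 = $665.35
Excess over cushion: $1,452.15 − $665.35 = $786.80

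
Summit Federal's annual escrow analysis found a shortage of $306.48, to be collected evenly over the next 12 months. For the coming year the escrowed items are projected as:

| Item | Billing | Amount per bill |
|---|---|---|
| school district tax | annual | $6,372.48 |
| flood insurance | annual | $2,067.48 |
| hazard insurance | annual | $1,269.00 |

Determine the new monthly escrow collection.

School district tax — $6,372.48
Flood insurance — $2,067.48
Hazard insurance — $1,269.00
Yearly total = $6,372.48 + $2,067.48 + $1,269.00 = $9,708.96
Monthly escrow = $9,708.96 ÷ 12 = $809.08
Monthly shortage recovery: $306.48 / 12 = $25.54
New monthly escrow = $809.08 + $25.54 = $834.62

$834.62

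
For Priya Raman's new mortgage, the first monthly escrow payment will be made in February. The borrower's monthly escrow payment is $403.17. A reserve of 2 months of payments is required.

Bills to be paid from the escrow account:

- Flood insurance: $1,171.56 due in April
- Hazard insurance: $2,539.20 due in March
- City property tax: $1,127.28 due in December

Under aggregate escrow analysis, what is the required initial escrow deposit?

$3,307.59

Cushion = 2 × $403.17 = $806.34
Trial balance (start $0, +$403.17 each month, − disbursements):
  Feb: +$403.17 → $403.17
  Mar: +$403.17 − $2,539.20 → -$1,732.86
  Apr: +$403.17 − $1,171.56 → -$2,501.25
  May: +$403.17 → -$2,098.08
  Jun: +$403.17 → -$1,694.91
  Jul: +$403.17 → -$1,291.74
  Aug: +$403.17 → -$888.57
  Sep: +$403.17 → -$485.40
  Oct: +$403.17 → -$82.23
  Nov: +$403.17 → $320.94
  Dec: +$403.17 − $1,127.28 → -$403.17
  Jan: +$403.17 → $0.00
Lowest trial balance = -$2,501.25 (Apr)
Initial deposit = cushion − low point = $806.34 − (-$2,501.25) = $3,307.59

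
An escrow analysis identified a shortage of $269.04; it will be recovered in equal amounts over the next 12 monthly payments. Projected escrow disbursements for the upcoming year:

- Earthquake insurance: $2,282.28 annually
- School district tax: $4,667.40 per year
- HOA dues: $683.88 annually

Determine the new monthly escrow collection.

$658.55

Earthquake insurance = $2,282.28/yr
School district tax = $4,667.40/yr
HOA dues = $683.88/yr
Total per year = $2,282.28 + $4,667.40 + $683.88 = $7,633.56
Monthly = $7,633.56 ÷ 12 = $636.13
Shortage per month = $269.04 ÷ 12 = $22.42
New monthly escrow = $636.13 + $22.42 = $658.55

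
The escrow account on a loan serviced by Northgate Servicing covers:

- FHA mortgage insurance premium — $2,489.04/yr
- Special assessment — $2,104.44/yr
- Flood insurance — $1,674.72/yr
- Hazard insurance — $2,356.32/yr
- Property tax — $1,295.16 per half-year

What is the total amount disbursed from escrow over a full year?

$11,214.84

FHA mortgage insurance premium — $2,489.04 annually
Special assessment — $2,104.44 annually
Flood insurance — $1,674.72 annually
Hazard insurance — $2,356.32 annually
Property tax — $1,295.16 × 2 = $2,590.32 annually
Annual escrow total = $11,214.84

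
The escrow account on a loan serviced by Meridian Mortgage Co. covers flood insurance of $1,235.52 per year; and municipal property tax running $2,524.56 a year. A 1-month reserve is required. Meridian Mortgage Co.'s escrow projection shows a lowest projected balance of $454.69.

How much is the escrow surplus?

Flood insurance = $1,235.52 per year
Municipal property tax = $2,524.56 per year
Yearly total = $1,235.52 + $2,524.56 = $3,760.08
Base monthly escrow = $3,760.08 / 12 = $313.34
Required reserve = 1 × $313.34 = $313.34
Surplus = $454.69 − $313.34 = $141.35

$141.35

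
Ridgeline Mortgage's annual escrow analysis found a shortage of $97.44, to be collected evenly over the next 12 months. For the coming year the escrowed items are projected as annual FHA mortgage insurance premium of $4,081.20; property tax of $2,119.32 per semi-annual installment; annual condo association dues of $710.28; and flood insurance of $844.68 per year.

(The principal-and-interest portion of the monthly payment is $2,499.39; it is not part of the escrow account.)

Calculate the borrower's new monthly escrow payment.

$831.02

FHA mortgage insurance premium = $4,081.20
Property tax = $2,119.32 × 2 = $4,238.64
Condo association dues = $710.28
Flood insurance = $844.68
Yearly total = $4,081.20 + $4,238.64 + $710.28 + $844.68 = $9,874.80
Monthly escrow = $9,874.80 / 12 = $822.90
Shortage spread = $97.44 ÷ 12 = $8.12/mo
New monthly escrow = $822.90 + $8.12 = $831.02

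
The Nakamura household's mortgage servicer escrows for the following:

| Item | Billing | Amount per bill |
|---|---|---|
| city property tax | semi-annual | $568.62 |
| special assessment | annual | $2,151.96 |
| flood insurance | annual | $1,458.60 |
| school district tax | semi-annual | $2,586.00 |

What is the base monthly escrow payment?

$826.65

City property tax: $568.62 × 2 = $1,137.24 annually
Special assessment: $2,151.96 annually
Flood insurance: $1,458.60 annually
School district tax: $2,586.00 × 2 = $5,172.00 annually
Total per year = $1,137.24 + $2,151.96 + $1,458.60 + $5,172.00 = $9,919.80
Monthly escrow = $9,919.80 / 12 = $826.65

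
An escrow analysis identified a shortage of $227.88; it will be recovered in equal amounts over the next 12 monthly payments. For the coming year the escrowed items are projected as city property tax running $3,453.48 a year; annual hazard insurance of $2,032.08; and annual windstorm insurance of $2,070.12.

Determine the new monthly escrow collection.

City property tax = $3,453.48/yr
Hazard insurance = $2,032.08/yr
Windstorm insurance = $2,070.12/yr
Total annual escrow = $3,453.48 + $2,032.08 + $2,070.12 = $7,555.68
Monthly = $7,555.68 / 12 = $629.64
Monthly shortage recovery: $227.88 / 12 = $18.99
New monthly escrow = $629.64 + $18.99 = $648.63

$648.63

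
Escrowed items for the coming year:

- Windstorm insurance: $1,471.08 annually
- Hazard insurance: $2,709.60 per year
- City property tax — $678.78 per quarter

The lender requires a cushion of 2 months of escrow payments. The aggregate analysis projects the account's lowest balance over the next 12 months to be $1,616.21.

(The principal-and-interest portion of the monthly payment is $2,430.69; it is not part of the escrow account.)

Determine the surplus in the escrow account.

$466.91

Windstorm insurance: $1,471.08 annually
Hazard insurance: $2,709.60 annually
City property tax: $678.78 × 4 = $2,715.12 annually
Annual escrow total = $6,895.80
Monthly = $6,895.80 ÷ 12 = $574.65
Required reserve = 2 × $574.65 = $1,149.30
Surplus = $1,616.21 − $1,149.30 = $466.91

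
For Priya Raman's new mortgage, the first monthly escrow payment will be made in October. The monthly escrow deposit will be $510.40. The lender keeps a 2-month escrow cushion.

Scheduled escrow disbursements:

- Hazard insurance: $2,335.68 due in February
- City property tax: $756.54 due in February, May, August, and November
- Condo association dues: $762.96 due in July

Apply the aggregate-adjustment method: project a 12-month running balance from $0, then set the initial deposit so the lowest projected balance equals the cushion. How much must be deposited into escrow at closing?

Cushion = 2 × $510.40 = $1,020.80
Trial balance (start $0, +$510.40 each month, − disbursements):
  Oct: +$510.40 → $510.40
  Nov: +$510.40 − $756.54 → $264.26
  Dec: +$510.40 → $774.66
  Jan: +$510.40 → $1,285.06
  Feb: +$510.40 − $3,092.22 → -$1,296.76
  Mar: +$510.40 → -$786.36
  Apr: +$510.40 → -$275.96
  May: +$510.40 − $756.54 → -$522.10
  Jun: +$510.40 → -$11.70
  Jul: +$510.40 − $762.96 → -$264.26
  Aug: +$510.40 − $756.54 → -$510.40
  Sep: +$510.40 → $0.00
Lowest trial balance = -$1,296.76 (Feb)
Initial deposit = cushion − low point = $1,020.80 − (-$1,296.76) = $2,317.56

$2,317.56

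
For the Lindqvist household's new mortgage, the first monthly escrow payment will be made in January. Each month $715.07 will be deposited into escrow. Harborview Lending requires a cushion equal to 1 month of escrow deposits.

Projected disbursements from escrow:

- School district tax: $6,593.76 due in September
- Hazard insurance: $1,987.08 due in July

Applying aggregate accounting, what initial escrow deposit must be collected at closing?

Cushion = 1 × $715.07 = $715.07
Trial balance (start $0, +$715.07 each month, − disbursements):
  Jan: +$715.07 → $715.07
  Feb: +$715.07 → $1,430.14
  Mar: +$715.07 → $2,145.21
  Apr: +$715.07 → $2,860.28
  May: +$715.07 → $3,575.35
  Jun: +$715.07 → $4,290.42
  Jul: +$715.07 − $1,987.08 → $3,018.41
  Aug: +$715.07 → $3,733.48
  Sep: +$715.07 − $6,593.76 → -$2,145.21
  Oct: +$715.07 → -$1,430.14
  Nov: +$715.07 → -$715.07
  Dec: +$715.07 → $0.00
Lowest trial balance = -$2,145.21 (Sep)
Initial deposit = cushion − low point = $715.07 − (-$2,145.21) = $2,860.28

$2,860.28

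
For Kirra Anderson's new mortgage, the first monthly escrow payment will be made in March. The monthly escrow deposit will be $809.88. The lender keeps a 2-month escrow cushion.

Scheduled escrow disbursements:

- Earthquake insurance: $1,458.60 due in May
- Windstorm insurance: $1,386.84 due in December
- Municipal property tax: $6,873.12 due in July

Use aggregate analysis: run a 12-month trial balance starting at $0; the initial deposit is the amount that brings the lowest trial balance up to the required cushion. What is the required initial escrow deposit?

$5,902.08

Cushion = 2 × $809.88 = $1,619.76
Trial balance (start $0, +$809.88 each month, − disbursements):
  Mar: +$809.88 → $809.88
  Apr: +$809.88 → $1,619.76
  May: +$809.88 − $1,458.60 → $971.04
  Jun: +$809.88 → $1,780.92
  Jul: +$809.88 − $6,873.12 → -$4,282.32
  Aug: +$809.88 → -$3,472.44
  Sep: +$809.88 → -$2,662.56
  Oct: +$809.88 → -$1,852.68
  Nov: +$809.88 → -$1,042.80
  Dec: +$809.88 − $1,386.84 → -$1,619.76
  Jan: +$809.88 → -$809.88
  Feb: +$809.88 → $0.00
Lowest trial balance = -$4,282.32 (Jul)
Initial deposit = cushion − low point = $1,619.76 − (-$4,282.32) = $5,902.08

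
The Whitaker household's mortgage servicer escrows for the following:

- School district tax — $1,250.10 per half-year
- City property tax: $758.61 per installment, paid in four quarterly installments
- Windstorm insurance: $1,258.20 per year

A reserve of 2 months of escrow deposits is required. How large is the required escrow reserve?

$1,132.14

School district tax: $1,250.10 × 2 = $2,500.20 per year
City property tax: $758.61 × 4 = $3,034.44 per year
Windstorm insurance: $1,258.20 per year
Annual escrow total = $2,500.20 + $3,034.44 + $1,258.20 = $6,792.84
Per month = $6,792.84 / 12 = $566.07
Reserve = 2 × $566.07 = $1,132.14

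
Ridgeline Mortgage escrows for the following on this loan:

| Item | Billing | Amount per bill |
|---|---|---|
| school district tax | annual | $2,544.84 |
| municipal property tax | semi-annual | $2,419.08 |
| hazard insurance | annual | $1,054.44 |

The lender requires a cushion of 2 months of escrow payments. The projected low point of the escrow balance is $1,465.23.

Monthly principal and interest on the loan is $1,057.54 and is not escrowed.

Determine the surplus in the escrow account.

$58.99

School district tax — $2,544.84 annually
Municipal property tax — $2,419.08 × 2 = $4,838.16 annually
Hazard insurance — $1,054.44 annually
Total per year = $2,544.84 + $4,838.16 + $1,054.44 = $8,437.44
Monthly = $8,437.44 / 12 = $703.12
Required cushion = 2 × $703.12 = $1,406.24
Surplus = $1,465.23 − $1,406.24 = $58.99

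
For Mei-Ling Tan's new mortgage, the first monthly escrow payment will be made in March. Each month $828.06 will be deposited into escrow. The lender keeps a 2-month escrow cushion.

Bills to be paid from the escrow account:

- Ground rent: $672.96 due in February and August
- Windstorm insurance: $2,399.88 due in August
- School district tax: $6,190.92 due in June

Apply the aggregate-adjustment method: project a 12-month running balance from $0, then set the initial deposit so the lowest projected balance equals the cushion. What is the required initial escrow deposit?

$5,951.52

Cushion = 2 × $828.06 = $1,656.12
Trial balance (start $0, +$828.06 each month, − disbursements):
  Mar: +$828.06 → $828.06
  Apr: +$828.06 → $1,656.12
  May: +$828.06 → $2,484.18
  Jun: +$828.06 − $6,190.92 → -$2,878.68
  Jul: +$828.06 → -$2,050.62
  Aug: +$828.06 − $3,072.84 → -$4,295.40
  Sep: +$828.06 → -$3,467.34
  Oct: +$828.06 → -$2,639.28
  Nov: +$828.06 → -$1,811.22
  Dec: +$828.06 → -$983.16
  Jan: +$828.06 → -$155.10
  Feb: +$828.06 − $672.96 → $0.00
Lowest trial balance = -$4,295.40 (Aug)
Initial deposit = cushion − low point = $1,656.12 − (-$4,295.40) = $5,951.52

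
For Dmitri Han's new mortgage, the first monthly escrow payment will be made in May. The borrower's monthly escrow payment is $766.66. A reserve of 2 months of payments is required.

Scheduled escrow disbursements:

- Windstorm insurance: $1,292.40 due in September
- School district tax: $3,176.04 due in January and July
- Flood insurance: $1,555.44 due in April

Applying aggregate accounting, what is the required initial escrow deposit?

$2,409.38

Cushion = 2 × $766.66 = $1,533.32
Trial balance (start $0, +$766.66 each month, − disbursements):
  May: +$766.66 → $766.66
  Jun: +$766.66 → $1,533.32
  Jul: +$766.66 − $3,176.04 → -$876.06
  Aug: +$766.66 → -$109.40
  Sep: +$766.66 − $1,292.40 → -$635.14
  Oct: +$766.66 → $131.52
  Nov: +$766.66 → $898.18
  Dec: +$766.66 → $1,664.84
  Jan: +$766.66 − $3,176.04 → -$744.54
  Feb: +$766.66 → $22.12
  Mar: +$766.66 → $788.78
  Apr: +$766.66 − $1,555.44 → $0.00
Lowest trial balance = -$876.06 (Jul)
Initial deposit = cushion − low point = $1,533.32 − (-$876.06) = $2,409.38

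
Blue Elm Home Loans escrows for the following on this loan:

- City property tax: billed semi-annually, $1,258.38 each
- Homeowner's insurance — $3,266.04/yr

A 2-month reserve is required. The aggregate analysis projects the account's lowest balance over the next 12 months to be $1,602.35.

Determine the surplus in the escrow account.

City property tax = $1,258.38 × 2 = $2,516.76 annually
Homeowner's insurance = $3,266.04 annually
Yearly total = $5,782.80
Monthly escrow = $5,782.80 / 12 = $481.90
Required reserve = 2 × $481.90 = $963.80
Surplus = $1,602.35 − $963.80 = $638.55

$638.55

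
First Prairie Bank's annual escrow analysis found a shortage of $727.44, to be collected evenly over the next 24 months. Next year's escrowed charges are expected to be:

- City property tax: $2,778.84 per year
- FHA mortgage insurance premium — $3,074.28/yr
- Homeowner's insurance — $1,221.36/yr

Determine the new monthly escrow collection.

$619.85

City property tax = $2,778.84 per year
FHA mortgage insurance premium = $3,074.28 per year
Homeowner's insurance = $1,221.36 per year
Total annual escrow = $2,778.84 + $3,074.28 + $1,221.36 = $7,074.48
Monthly escrow = $7,074.48 / 12 = $589.54
Monthly shortage recovery: $727.44 ÷ 24 = $30.31
New monthly escrow = $589.54 + $30.31 = $619.85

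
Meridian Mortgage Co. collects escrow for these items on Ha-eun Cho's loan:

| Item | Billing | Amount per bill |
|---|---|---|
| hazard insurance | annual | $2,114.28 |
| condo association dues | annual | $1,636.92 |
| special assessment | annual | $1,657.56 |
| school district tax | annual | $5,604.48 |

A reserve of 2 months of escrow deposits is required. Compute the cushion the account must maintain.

Hazard insurance = $2,114.28
Condo association dues = $1,636.92
Special assessment = $1,657.56
School district tax = $5,604.48
Annual escrow total = $11,013.24
Monthly escrow = $11,013.24 ÷ 12 = $917.77
Cushion = 2 × $917.77 = $1,835.54

$1,835.54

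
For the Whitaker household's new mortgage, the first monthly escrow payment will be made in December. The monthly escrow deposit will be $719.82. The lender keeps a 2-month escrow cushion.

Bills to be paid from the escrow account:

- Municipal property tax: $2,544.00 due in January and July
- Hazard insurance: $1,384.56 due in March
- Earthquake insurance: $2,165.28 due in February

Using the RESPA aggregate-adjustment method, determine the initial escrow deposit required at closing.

Cushion = 2 × $719.82 = $1,439.64
Trial balance (start $0, +$719.82 each month, − disbursements):
  Dec: +$719.82 → $719.82
  Jan: +$719.82 − $2,544.00 → -$1,104.36
  Feb: +$719.82 − $2,165.28 → -$2,549.82
  Mar: +$719.82 − $1,384.56 → -$3,214.56
  Apr: +$719.82 → -$2,494.74
  May: +$719.82 → -$1,774.92
  Jun: +$719.82 → -$1,055.10
  Jul: +$719.82 − $2,544.00 → -$2,879.28
  Aug: +$719.82 → -$2,159.46
  Sep: +$719.82 → -$1,439.64
  Oct: +$719.82 → -$719.82
  Nov: +$719.82 → $0.00
Lowest trial balance = -$3,214.56 (Mar)
Initial deposit = cushion − low point = $1,439.64 − (-$3,214.56) = $4,654.20

$4,654.20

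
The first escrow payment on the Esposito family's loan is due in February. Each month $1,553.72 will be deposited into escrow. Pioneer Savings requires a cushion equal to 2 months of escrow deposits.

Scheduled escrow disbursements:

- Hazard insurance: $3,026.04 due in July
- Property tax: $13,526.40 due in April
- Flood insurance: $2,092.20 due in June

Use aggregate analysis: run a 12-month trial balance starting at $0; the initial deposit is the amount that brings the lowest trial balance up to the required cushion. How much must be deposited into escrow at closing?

$12,429.76

Cushion = 2 × $1,553.72 = $3,107.44
Trial balance (start $0, +$1,553.72 each month, − disbursements):
  Feb: +$1,553.72 → $1,553.72
  Mar: +$1,553.72 → $3,107.44
  Apr: +$1,553.72 − $13,526.40 → -$8,865.24
  May: +$1,553.72 → -$7,311.52
  Jun: +$1,553.72 − $2,092.20 → -$7,850.00
  Jul: +$1,553.72 − $3,026.04 → -$9,322.32
  Aug: +$1,553.72 → -$7,768.60
  Sep: +$1,553.72 → -$6,214.88
  Oct: +$1,553.72 → -$4,661.16
  Nov: +$1,553.72 → -$3,107.44
  Dec: +$1,553.72 → -$1,553.72
  Jan: +$1,553.72 → $0.00
Lowest trial balance = -$9,322.32 (Jul)
Initial deposit = cushion − low point = $3,107.44 − (-$9,322.32) = $12,429.76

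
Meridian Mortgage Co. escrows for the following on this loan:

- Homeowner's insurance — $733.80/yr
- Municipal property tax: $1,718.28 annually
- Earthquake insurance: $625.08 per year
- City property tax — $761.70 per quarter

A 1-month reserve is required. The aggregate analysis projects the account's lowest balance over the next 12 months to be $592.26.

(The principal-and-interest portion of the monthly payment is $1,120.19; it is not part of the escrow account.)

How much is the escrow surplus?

$81.93

Homeowner's insurance: $733.80/yr
Municipal property tax: $1,718.28/yr
Earthquake insurance: $625.08/yr
City property tax: $761.70 × 4 = $3,046.80/yr
Combined annual = $733.80 + $1,718.28 + $625.08 + $3,046.80 = $6,123.96
Monthly = $6,123.96 / 12 = $510.33
Cushion = 1 × $510.33 = $510.33
Excess over cushion: $592.26 − $510.33 = $81.93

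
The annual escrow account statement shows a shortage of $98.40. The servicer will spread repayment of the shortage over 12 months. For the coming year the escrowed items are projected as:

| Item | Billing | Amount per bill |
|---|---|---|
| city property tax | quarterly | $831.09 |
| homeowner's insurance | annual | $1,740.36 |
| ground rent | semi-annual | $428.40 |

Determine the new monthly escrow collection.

City property tax = $831.09 × 4 = $3,324.36/yr
Homeowner's insurance = $1,740.36/yr
Ground rent = $428.40 × 2 = $856.80/yr
Annual escrow total = $3,324.36 + $1,740.36 + $856.80 = $5,921.52
Monthly = $5,921.52 ÷ 12 = $493.46
Shortage per month = $98.40 ÷ 12 = $8.20
Adjusted monthly = $493.46 + $8.20 = $501.66

$501.66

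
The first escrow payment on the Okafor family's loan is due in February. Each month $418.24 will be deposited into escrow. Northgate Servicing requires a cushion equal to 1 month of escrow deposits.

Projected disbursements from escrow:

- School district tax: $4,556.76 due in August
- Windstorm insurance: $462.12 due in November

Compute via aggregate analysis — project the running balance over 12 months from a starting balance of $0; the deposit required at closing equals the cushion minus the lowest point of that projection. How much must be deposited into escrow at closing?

Cushion = 1 × $418.24 = $418.24
Trial balance (start $0, +$418.24 each month, − disbursements):
  Feb: +$418.24 → $418.24
  Mar: +$418.24 → $836.48
  Apr: +$418.24 → $1,254.72
  May: +$418.24 → $1,672.96
  Jun: +$418.24 → $2,091.20
  Jul: +$418.24 → $2,509.44
  Aug: +$418.24 − $4,556.76 → -$1,629.08
  Sep: +$418.24 → -$1,210.84
  Oct: +$418.24 → -$792.60
  Nov: +$418.24 − $462.12 → -$836.48
  Dec: +$418.24 → -$418.24
  Jan: +$418.24 → $0.00
Lowest trial balance = -$1,629.08 (Aug)
Initial deposit = cushion − low point = $418.24 − (-$1,629.08) = $2,047.32

$2,047.32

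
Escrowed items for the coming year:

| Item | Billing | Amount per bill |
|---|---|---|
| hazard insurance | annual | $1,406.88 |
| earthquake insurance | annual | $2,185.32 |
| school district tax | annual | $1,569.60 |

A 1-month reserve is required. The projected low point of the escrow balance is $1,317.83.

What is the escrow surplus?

Hazard insurance: $1,406.88/yr
Earthquake insurance: $2,185.32/yr
School district tax: $1,569.60/yr
Total annual escrow = $1,406.88 + $2,185.32 + $1,569.60 = $5,161.80
Per month = $5,161.80 / 12 = $430.15
Required reserve = 1 × $430.15 = $430.15
Surplus = $1,317.83 − $430.15 = $887.68

$887.68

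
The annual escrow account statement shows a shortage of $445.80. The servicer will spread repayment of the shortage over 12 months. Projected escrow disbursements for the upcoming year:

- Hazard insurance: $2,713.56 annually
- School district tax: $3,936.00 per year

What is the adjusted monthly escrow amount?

Hazard insurance: $2,713.56 annually
School district tax: $3,936.00 annually
Annual escrow total = $6,649.56
Monthly = $6,649.56 / 12 = $554.13
Monthly shortage recovery: $445.80 ÷ 12 = $37.15
New monthly escrow = $554.13 + $37.15 = $591.28

$591.28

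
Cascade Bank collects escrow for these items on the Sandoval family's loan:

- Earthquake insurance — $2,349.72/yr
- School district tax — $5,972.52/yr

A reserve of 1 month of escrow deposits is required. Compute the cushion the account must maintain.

$693.52

Earthquake insurance — $2,349.72 annually
School district tax — $5,972.52 annually
Combined annual = $2,349.72 + $5,972.52 = $8,322.24
Base monthly escrow = $8,322.24 ÷ 12 = $693.52
Reserve = 1 × $693.52 = $693.52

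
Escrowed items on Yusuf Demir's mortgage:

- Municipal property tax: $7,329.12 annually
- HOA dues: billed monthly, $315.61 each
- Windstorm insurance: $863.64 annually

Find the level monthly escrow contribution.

Municipal property tax — $7,329.12 per year
HOA dues — $315.61 × 12 = $3,787.32 per year
Windstorm insurance — $863.64 per year
Yearly total = $7,329.12 + $3,787.32 + $863.64 = $11,980.08
Per month = $11,980.08 / 12 = $998.34

$998.34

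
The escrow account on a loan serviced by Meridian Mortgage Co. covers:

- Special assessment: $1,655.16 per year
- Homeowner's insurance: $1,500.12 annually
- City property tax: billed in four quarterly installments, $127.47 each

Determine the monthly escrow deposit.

Special assessment: $1,655.16 per year
Homeowner's insurance: $1,500.12 per year
City property tax: $127.47 × 4 = $509.88 per year
Total per year = $1,655.16 + $1,500.12 + $509.88 = $3,665.16
Monthly = $3,665.16 / 12 = $305.43

$305.43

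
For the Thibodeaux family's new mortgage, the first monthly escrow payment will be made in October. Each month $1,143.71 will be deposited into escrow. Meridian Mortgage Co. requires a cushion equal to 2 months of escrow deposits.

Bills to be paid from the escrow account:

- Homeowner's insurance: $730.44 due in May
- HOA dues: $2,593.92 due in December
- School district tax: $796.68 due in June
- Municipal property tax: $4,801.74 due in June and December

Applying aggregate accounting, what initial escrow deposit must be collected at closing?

Cushion = 2 × $1,143.71 = $2,287.42
Trial balance (start $0, +$1,143.71 each month, − disbursements):
  Oct: +$1,143.71 → $1,143.71
  Nov: +$1,143.71 → $2,287.42
  Dec: +$1,143.71 − $7,395.66 → -$3,964.53
  Jan: +$1,143.71 → -$2,820.82
  Feb: +$1,143.71 → -$1,677.11
  Mar: +$1,143.71 → -$533.40
  Apr: +$1,143.71 → $610.31
  May: +$1,143.71 − $730.44 → $1,023.58
  Jun: +$1,143.71 − $5,598.42 → -$3,431.13
  Jul: +$1,143.71 → -$2,287.42
  Aug: +$1,143.71 → -$1,143.71
  Sep: +$1,143.71 → $0.00
Lowest trial balance = -$3,964.53 (Dec)
Initial deposit = cushion − low point = $2,287.42 − (-$3,964.53) = $6,251.95

$6,251.95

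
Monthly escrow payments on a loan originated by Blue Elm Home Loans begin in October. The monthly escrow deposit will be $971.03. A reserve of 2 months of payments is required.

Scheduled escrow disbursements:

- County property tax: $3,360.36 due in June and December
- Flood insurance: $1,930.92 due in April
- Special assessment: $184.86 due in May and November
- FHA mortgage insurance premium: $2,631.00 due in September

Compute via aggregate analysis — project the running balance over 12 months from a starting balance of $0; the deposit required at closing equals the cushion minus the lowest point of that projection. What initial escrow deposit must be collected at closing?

$2,574.19

Cushion = 2 × $971.03 = $1,942.06
Trial balance (start $0, +$971.03 each month, − disbursements):
  Oct: +$971.03 → $971.03
  Nov: +$971.03 − $184.86 → $1,757.20
  Dec: +$971.03 − $3,360.36 → -$632.13
  Jan: +$971.03 → $338.90
  Feb: +$971.03 → $1,309.93
  Mar: +$971.03 → $2,280.96
  Apr: +$971.03 − $1,930.92 → $1,321.07
  May: +$971.03 − $184.86 → $2,107.24
  Jun: +$971.03 − $3,360.36 → -$282.09
  Jul: +$971.03 → $688.94
  Aug: +$971.03 → $1,659.97
  Sep: +$971.03 − $2,631.00 → $0.00
Lowest trial balance = -$632.13 (Dec)
Initial deposit = cushion − low point = $1,942.06 − (-$632.13) = $2,574.19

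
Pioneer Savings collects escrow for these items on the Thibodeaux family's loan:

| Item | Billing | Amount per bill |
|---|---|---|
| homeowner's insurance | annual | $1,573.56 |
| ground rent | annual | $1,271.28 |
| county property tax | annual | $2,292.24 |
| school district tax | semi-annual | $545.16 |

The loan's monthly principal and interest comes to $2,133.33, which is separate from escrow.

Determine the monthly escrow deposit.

Homeowner's insurance: $1,573.56
Ground rent: $1,271.28
County property tax: $2,292.24
School district tax: $545.16 × 2 = $1,090.32
Total annual escrow = $1,573.56 + $1,271.28 + $2,292.24 + $1,090.32 = $6,227.40
Per month = $6,227.40 / 12 = $518.95

$518.95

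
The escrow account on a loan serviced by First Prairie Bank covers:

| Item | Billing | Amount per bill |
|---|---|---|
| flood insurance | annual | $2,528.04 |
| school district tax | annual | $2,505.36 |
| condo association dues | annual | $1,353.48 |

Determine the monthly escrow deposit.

$532.24

Flood insurance — $2,528.04 annually
School district tax — $2,505.36 annually
Condo association dues — $1,353.48 annually
Total annual escrow = $2,528.04 + $2,505.36 + $1,353.48 = $6,386.88
Per month = $6,386.88 ÷ 12 = $532.24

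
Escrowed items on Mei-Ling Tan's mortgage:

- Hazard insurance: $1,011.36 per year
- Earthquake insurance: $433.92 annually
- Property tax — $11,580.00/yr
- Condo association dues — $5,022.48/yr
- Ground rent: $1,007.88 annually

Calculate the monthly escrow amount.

Hazard insurance — $1,011.36/yr
Earthquake insurance — $433.92/yr
Property tax — $11,580.00/yr
Condo association dues — $5,022.48/yr
Ground rent — $1,007.88/yr
Annual escrow total = $1,011.36 + $433.92 + $11,580.00 + $5,022.48 + $1,007.88 = $19,055.64
Monthly = $19,055.64 ÷ 12 = $1,587.97

$1,587.97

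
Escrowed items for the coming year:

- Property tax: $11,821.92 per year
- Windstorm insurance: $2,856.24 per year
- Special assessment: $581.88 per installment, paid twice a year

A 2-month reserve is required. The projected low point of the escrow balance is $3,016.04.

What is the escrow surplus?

$375.72

Property tax: $11,821.92 annually
Windstorm insurance: $2,856.24 annually
Special assessment: $581.88 × 2 = $1,163.76 annually
Total annual escrow = $15,841.92
Base monthly escrow = $15,841.92 ÷ 12 = $1,320.16
Cushion = 2 × $1,320.16 = $2,640.32
Surplus = $3,016.04 − $2,640.32 = $375.72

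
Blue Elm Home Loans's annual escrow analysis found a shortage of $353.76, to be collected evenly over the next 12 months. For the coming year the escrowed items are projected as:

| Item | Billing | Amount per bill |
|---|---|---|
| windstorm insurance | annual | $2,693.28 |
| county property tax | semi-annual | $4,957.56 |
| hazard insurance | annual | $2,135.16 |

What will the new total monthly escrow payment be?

$1,258.11

Windstorm insurance = $2,693.28 annually
County property tax = $4,957.56 × 2 = $9,915.12 annually
Hazard insurance = $2,135.16 annually
Total per year = $14,743.56
Monthly = $14,743.56 ÷ 12 = $1,228.63
Shortage spread = $353.76 ÷ 12 = $29.48/mo
Adjusted monthly = $1,228.63 + $29.48 = $1,258.11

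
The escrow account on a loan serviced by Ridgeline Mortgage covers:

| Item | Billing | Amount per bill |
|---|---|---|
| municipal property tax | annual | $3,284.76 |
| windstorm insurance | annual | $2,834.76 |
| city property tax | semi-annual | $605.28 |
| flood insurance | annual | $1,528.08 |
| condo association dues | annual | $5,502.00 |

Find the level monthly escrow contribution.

$1,196.68

Municipal property tax — $3,284.76/yr
Windstorm insurance — $2,834.76/yr
City property tax — $605.28 × 2 = $1,210.56/yr
Flood insurance — $1,528.08/yr
Condo association dues — $5,502.00/yr
Yearly total = $14,360.16
Base monthly escrow = $14,360.16 / 12 = $1,196.68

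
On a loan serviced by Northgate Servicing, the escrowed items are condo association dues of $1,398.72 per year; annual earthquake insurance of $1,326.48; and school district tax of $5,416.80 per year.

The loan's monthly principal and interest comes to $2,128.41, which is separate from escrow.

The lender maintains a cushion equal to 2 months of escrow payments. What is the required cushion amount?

$1,357.00

Condo association dues = $1,398.72 per year
Earthquake insurance = $1,326.48 per year
School district tax = $5,416.80 per year
Annual escrow total = $1,398.72 + $1,326.48 + $5,416.80 = $8,142.00
Monthly escrow = $8,142.00 ÷ 12 = $678.50
Reserve = 2 × $678.50 = $1,357.00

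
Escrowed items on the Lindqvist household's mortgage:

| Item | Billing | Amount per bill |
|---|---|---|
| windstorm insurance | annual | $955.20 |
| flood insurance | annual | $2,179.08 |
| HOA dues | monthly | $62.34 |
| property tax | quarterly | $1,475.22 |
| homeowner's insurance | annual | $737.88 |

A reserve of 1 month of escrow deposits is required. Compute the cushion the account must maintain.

Windstorm insurance = $955.20 per year
Flood insurance = $2,179.08 per year
HOA dues = $62.34 × 12 = $748.08 per year
Property tax = $1,475.22 × 4 = $5,900.88 per year
Homeowner's insurance = $737.88 per year
Yearly total = $10,521.12
Monthly escrow = $10,521.12 ÷ 12 = $876.76
Reserve = 1 × $876.76 = $876.76

$876.76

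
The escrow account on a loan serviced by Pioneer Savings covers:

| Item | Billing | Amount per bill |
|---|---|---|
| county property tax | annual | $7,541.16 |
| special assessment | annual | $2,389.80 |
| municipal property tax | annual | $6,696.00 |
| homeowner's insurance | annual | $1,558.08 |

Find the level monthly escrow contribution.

County property tax — $7,541.16/yr
Special assessment — $2,389.80/yr
Municipal property tax — $6,696.00/yr
Homeowner's insurance — $1,558.08/yr
Total annual escrow = $18,185.04
Per month = $18,185.04 ÷ 12 = $1,515.42

$1,515.42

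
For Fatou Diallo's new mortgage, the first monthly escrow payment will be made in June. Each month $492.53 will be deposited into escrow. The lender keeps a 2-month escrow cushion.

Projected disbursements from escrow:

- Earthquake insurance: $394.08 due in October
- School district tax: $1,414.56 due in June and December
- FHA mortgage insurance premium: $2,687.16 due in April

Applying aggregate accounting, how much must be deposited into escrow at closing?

$1,907.09

Cushion = 2 × $492.53 = $985.06
Trial balance (start $0, +$492.53 each month, − disbursements):
  Jun: +$492.53 − $1,414.56 → -$922.03
  Jul: +$492.53 → -$429.50
  Aug: +$492.53 → $63.03
  Sep: +$492.53 → $555.56
  Oct: +$492.53 − $394.08 → $654.01
  Nov: +$492.53 → $1,146.54
  Dec: +$492.53 − $1,414.56 → $224.51
  Jan: +$492.53 → $717.04
  Feb: +$492.53 → $1,209.57
  Mar: +$492.53 → $1,702.10
  Apr: +$492.53 − $2,687.16 → -$492.53
  May: +$492.53 → $0.00
Lowest trial balance = -$922.03 (Jun)
Initial deposit = cushion − low point = $985.06 − (-$922.03) = $1,907.09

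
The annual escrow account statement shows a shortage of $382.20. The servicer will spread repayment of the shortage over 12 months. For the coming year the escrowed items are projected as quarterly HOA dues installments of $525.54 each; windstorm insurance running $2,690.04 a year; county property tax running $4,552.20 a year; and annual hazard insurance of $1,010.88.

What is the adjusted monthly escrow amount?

HOA dues = $525.54 × 4 = $2,102.16 per year
Windstorm insurance = $2,690.04 per year
County property tax = $4,552.20 per year
Hazard insurance = $1,010.88 per year
Yearly total = $2,102.16 + $2,690.04 + $4,552.20 + $1,010.88 = $10,355.28
Base monthly escrow = $10,355.28 ÷ 12 = $862.94
Shortage spread = $382.20 / 12 = $31.85/mo
Adjusted monthly = $862.94 + $31.85 = $894.79

$894.79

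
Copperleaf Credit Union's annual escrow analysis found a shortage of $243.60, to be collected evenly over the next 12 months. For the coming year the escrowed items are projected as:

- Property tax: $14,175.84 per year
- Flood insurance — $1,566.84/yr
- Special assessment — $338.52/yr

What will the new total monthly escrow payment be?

Property tax: $14,175.84/yr
Flood insurance: $1,566.84/yr
Special assessment: $338.52/yr
Total per year = $14,175.84 + $1,566.84 + $338.52 = $16,081.20
Per month = $16,081.20 / 12 = $1,340.10
Monthly shortage recovery: $243.60 / 12 = $20.30
New monthly escrow = $1,340.10 + $20.30 = $1,360.40

$1,360.40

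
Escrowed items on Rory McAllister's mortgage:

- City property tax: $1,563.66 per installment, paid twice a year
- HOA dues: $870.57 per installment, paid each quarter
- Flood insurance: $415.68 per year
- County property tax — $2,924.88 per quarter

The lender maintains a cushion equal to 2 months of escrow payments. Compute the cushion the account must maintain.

$3,120.80

City property tax — $1,563.66 × 2 = $3,127.32/yr
HOA dues — $870.57 × 4 = $3,482.28/yr
Flood insurance — $415.68/yr
County property tax — $2,924.88 × 4 = $11,699.52/yr
Total per year = $18,724.80
Per month = $18,724.80 / 12 = $1,560.40
Reserve = 2 × $1,560.40 = $3,120.80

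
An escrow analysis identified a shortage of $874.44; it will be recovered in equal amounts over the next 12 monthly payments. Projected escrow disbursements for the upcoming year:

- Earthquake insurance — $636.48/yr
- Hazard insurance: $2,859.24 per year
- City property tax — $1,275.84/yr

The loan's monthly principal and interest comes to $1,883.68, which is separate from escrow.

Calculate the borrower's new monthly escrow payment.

$470.50

Earthquake insurance = $636.48
Hazard insurance = $2,859.24
City property tax = $1,275.84
Annual escrow total = $636.48 + $2,859.24 + $1,275.84 = $4,771.56
Monthly escrow = $4,771.56 / 12 = $397.63
Shortage spread = $874.44 / 12 = $72.87/mo
New monthly escrow = $397.63 + $72.87 = $470.50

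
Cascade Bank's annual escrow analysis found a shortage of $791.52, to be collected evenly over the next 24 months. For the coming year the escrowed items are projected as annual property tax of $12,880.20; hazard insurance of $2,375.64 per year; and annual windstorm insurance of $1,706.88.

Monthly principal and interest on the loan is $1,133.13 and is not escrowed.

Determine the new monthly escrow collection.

Property tax — $12,880.20 per year
Hazard insurance — $2,375.64 per year
Windstorm insurance — $1,706.88 per year
Combined annual = $16,962.72
Per month = $16,962.72 ÷ 12 = $1,413.56
Shortage per month = $791.52 ÷ 24 = $32.98
Adjusted monthly = $1,413.56 + $32.98 = $1,446.54

$1,446.54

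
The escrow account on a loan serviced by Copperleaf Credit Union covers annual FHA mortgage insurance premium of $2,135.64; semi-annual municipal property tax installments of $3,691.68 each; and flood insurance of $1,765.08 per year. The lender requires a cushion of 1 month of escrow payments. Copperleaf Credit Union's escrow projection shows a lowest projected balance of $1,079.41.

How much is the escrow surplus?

$139.07

FHA mortgage insurance premium: $2,135.64 annually
Municipal property tax: $3,691.68 × 2 = $7,383.36 annually
Flood insurance: $1,765.08 annually
Total annual escrow = $11,284.08
Base monthly escrow = $11,284.08 ÷ 12 = $940.34
Required reserve = 1 × $940.34 = $940.34
Surplus = $1,079.41 − $940.34 = $139.07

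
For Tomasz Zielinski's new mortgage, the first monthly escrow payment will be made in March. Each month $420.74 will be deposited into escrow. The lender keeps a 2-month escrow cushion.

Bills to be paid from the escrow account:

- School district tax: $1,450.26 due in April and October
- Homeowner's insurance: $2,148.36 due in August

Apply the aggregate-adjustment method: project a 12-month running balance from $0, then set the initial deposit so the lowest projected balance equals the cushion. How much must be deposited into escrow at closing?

$2,524.44

Cushion = 2 × $420.74 = $841.48
Trial balance (start $0, +$420.74 each month, − disbursements):
  Mar: +$420.74 → $420.74
  Apr: +$420.74 − $1,450.26 → -$608.78
  May: +$420.74 → -$188.04
  Jun: +$420.74 → $232.70
  Jul: +$420.74 → $653.44
  Aug: +$420.74 − $2,148.36 → -$1,074.18
  Sep: +$420.74 → -$653.44
  Oct: +$420.74 − $1,450.26 → -$1,682.96
  Nov: +$420.74 → -$1,262.22
  Dec: +$420.74 → -$841.48
  Jan: +$420.74 → -$420.74
  Feb: +$420.74 → $0.00
Lowest trial balance = -$1,682.96 (Oct)
Initial deposit = cushion − low point = $841.48 − (-$1,682.96) = $2,524.44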